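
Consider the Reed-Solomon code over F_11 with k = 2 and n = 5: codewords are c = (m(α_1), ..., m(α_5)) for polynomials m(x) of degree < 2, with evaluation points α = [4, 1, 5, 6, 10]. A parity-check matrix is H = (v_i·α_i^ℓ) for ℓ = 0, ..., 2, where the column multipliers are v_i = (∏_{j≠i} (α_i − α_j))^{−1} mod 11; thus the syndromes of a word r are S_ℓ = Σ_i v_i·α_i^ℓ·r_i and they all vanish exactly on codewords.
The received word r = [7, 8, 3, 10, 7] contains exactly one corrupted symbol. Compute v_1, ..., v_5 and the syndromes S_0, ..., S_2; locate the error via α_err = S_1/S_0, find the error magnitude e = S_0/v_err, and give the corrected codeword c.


S = (1, 10, 1), error at position 5, error magnitude e = 2, c = [7, 8, 3, 10, 5].

Step 1: column multipliers v_i = (∏_{j≠i}(α_i − α_j))^{−1} mod 11.
  i = 1 (α = 4): (4−1)(4−5)(4−6)(4−10) = 3·(−1)·(−2)·(−6) = −36 ≡ 8, so v_1 = 8^{−1} = 7 (mod 11).
  i = 2 (α = 1): (1−4)(1−5)(1−6)(1−10) = (−3)·(−4)·(−5)·(−9) = 540 ≡ 1, so v_2 = 1^{−1} = 1 (mod 11).
  i = 3 (α = 5): (5−4)(5−1)(5−6)(5−10) = 1·4·(−1)·(−5) = 20 ≡ 9, so v_3 = 9^{−1} = 5 (mod 11).
  i = 4 (α = 6): (6−4)(6−1)(6−5)(6−10) = 2·5·1·(−4) = −40 ≡ 4, so v_4 = 4^{−1} = 3 (mod 11).
  i = 5 (α = 10): (10−4)(10−1)(10−5)(10−6) = 6·9·5·4 = 1080 ≡ 2, so v_5 = 2^{−1} = 6 (mod 11).
  v = [7, 1, 5, 3, 6].
Step 2: syndromes of r = [7, 8, 3, 10, 7] (all sums mod 11).
  S_0 = Σ v_i r_i = 7·7 + 1·8 + 5·3 + 3·10 + 6·7 = 144 ≡ 1.
  S_1 = Σ v_i α_i r_i = 7·4·7 + 1·1·8 + 5·5·3 + 3·6·10 + 6·10·7 = 879 ≡ 10.
  α_i^2 mod 11 = [5, 1, 3, 3, 1].
  S_2 = Σ v_i α_i^2 r_i = 7·5·7 + 1·1·8 + 5·3·3 + 3·3·10 + 6·1·7 = 430 ≡ 1.
  S = (1, 10, 1) ≠ 0, so r is not a codeword (an error is present).
Step 3: locate the error. For a single error e at position i, S_ℓ = v_i·e·α_i^ℓ, so α_err = S_1/S_0.
  S_0^{−1} = 1^{−1} = 1 (mod 11), so α_err = 10·1 = 10 ≡ 10 = α_5. Error position i = 5.
  Consistency check: S_2/S_1 = 1·10 = 10 ≡ 10 = α_err ✓ (single-error assumption holds).
Step 4: error magnitude e = S_0/v_5 = S_0·∏_{j≠5}(α_5 − α_j) = 1·2 = 2 ≡ 2 (mod 11).
Step 5: correct position 5: c_5 = r_5 − e = 7 − 2 ≡ 5 (mod 11). Hence c = [7, 8, 3, 10, 5].
  Check: interpolating c through the α_i gives m(x) = 1 + 7·x (degree < 2) with m(α_i) = c_i for every i, so c is indeed a codeword.


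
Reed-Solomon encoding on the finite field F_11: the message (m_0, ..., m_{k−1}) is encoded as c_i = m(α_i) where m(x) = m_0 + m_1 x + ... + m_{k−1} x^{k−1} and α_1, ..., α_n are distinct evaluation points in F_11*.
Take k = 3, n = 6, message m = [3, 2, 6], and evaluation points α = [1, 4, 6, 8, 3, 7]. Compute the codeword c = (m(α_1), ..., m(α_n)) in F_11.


c = [0, 8, 0, 7, 8, 3]

Message polynomial: m(x) = 3 + 2·x + 6·x^2 (mod 11).
For each evaluation point α_i, compute m(α_i) mod 11:
  α_1 = 1: Horner steps 6 → 8 → 0, so m(1) = 0.
  α_2 = 4: Horner steps 6 → 4 → 8, so m(4) = 8.
  α_3 = 6: Horner steps 6 → 5 → 0, so m(6) = 0.
  α_4 = 8: Horner steps 6 → 6 → 7, so m(8) = 7.
  α_5 = 3: Horner steps 6 → 9 → 8, so m(3) = 8.
  α_6 = 7: Horner steps 6 → 0 → 3, so m(7) = 3.
Codeword c = [0, 8, 0, 7, 8, 3] ∈ F_11^6.


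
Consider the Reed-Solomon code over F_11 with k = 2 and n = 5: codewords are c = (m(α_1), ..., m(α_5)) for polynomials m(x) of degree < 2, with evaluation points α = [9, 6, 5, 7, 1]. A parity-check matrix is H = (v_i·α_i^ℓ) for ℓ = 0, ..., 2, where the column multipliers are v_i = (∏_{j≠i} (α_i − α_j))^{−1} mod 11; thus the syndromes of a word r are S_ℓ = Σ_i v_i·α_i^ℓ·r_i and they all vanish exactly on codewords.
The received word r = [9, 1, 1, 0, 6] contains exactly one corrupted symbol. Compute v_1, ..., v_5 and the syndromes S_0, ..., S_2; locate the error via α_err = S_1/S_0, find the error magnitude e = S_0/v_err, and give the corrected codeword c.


S = (10, 6, 8), error at position 3, error magnitude e = 10, c = [9, 1, 2, 0, 6].

Step 1: column multipliers v_i = (∏_{j≠i}(α_i − α_j))^{−1} mod 11.
  i = 1 (α = 9): (9−6)(9−5)(9−7)(9−1) = 3·4·2·8 = 192 ≡ 5, so v_1 = 5^{−1} = 9 (mod 11).
  i = 2 (α = 6): (6−9)(6−5)(6−7)(6−1) = (−3)·1·(−1)·5 = 15 ≡ 4, so v_2 = 4^{−1} = 3 (mod 11).
  i = 3 (α = 5): (5−9)(5−6)(5−7)(5−1) = (−4)·(−1)·(−2)·4 = −32 ≡ 1, so v_3 = 1^{−1} = 1 (mod 11).
  i = 4 (α = 7): (7−9)(7−6)(7−5)(7−1) = (−2)·1·2·6 = −24 ≡ 9, so v_4 = 9^{−1} = 5 (mod 11).
  i = 5 (α = 1): (1−9)(1−6)(1−5)(1−7) = (−8)·(−5)·(−4)·(−6) = 960 ≡ 3, so v_5 = 3^{−1} = 4 (mod 11).
  v = [9, 3, 1, 5, 4].
Step 2: syndromes of r = [9, 1, 1, 0, 6] (all sums mod 11).
  S_0 = Σ v_i r_i = 9·9 + 3·1 + 1·1 + 5·0 + 4·6 = 109 ≡ 10.
  S_1 = Σ v_i α_i r_i = 9·9·9 + 3·6·1 + 1·5·1 + 5·7·0 + 4·1·6 = 776 ≡ 6.
  α_i^2 mod 11 = [4, 3, 3, 5, 1].
  S_2 = Σ v_i α_i^2 r_i = 9·4·9 + 3·3·1 + 1·3·1 + 5·5·0 + 4·1·6 = 360 ≡ 8.
  S = (10, 6, 8) ≠ 0, so r is not a codeword (an error is present).
Step 3: locate the error. For a single error e at position i, S_ℓ = v_i·e·α_i^ℓ, so α_err = S_1/S_0.
  S_0^{−1} = 10^{−1} = 10 (mod 11), so α_err = 6·10 = 60 ≡ 5 = α_3. Error position i = 3.
  Consistency check: S_2/S_1 = 8·2 = 16 ≡ 5 = α_err ✓ (single-error assumption holds).
Step 4: error magnitude e = S_0/v_3 = S_0·∏_{j≠3}(α_3 − α_j) = 10·1 = 10 ≡ 10 (mod 11).
Step 5: correct position 3: c_3 = r_3 − e = 1 − 10 ≡ 2 (mod 11). Hence c = [9, 1, 2, 0, 6].
  Check: interpolating c through the α_i gives m(x) = 7 + 10·x (degree < 2) with m(α_i) = c_i for every i, so c is indeed a codeword.


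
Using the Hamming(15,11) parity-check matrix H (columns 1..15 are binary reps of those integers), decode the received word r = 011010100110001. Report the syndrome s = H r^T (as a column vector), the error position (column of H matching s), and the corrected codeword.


s = (1, 1, 0, 1)^T, error position = 13, corrected codeword c = 011010100110101

Compute s = H r^T mod 2 one row at a time:
  s_1 = 0 + 0 + 1 + 1 + 0 + 0 + 0 + 1 = 3 ≡ 1 (mod 2).
  s_2 = 0 + 1 + 0 + 1 + 0 + 0 + 0 + 1 = 3 ≡ 1 (mod 2).
  s_3 = 1 + 1 + 0 + 1 + 1 + 1 + 0 + 1 = 6 ≡ 0 (mod 2).
  s_4 = 0 + 1 + 1 + 1 + 0 + 1 + 0 + 1 = 5 ≡ 1 (mod 2).
s = (1, 1, 0, 1)^T — this equals column 13 of H (binary 1101), so error is at position 13.
Correct: flip bit 13 of r = 011010100110001 to get c = 011010100110101.


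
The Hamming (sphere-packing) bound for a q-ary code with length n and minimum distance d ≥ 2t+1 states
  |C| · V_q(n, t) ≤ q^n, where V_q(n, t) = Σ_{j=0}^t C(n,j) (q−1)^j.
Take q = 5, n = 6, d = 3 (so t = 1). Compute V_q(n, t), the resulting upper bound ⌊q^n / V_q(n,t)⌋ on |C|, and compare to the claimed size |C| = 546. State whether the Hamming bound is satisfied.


V_q(n, t) = 25, q^n = 15625, Hamming bound = 625, |C| = 546 ≤ bound (satisfied).

Step 1: Compute V_q(n, t) = Σ_{j=0}^1 C(n, j) (q−1)^j.
  j = 0: C(6,0)·(4)^0 = 1·1 = 1.
  j = 1: C(6,1)·(4)^1 = 6·4 = 24.
  V_q(n, t) = 1 + 24 = 25.
Step 2: q^n = 5^6 = 15625.
Step 3: Hamming bound ⌊q^n / V_q(n,t)⌋ = ⌊15625/25⌋ = 625.
Step 4: Compare |C| = 546 to 625: satisfied.
The claimed |C| lies below the Hamming bound.


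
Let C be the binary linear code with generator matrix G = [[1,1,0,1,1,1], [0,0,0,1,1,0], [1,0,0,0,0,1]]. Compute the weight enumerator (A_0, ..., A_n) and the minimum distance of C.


Weight distribution: A_0 = 1, A_1 = 1, A_2 = 2, A_3 = 2, A_4 = 1, A_5 = 1. Minimum distance d = 1.

Enumerate all 2^3 = 8 messages m ∈ F_2^3.
For each, compute codeword c = mG in F_2^6, then tally its weight.
  m = 000 → c = 000000, weight = 0.
  m = 100 → c = 110111, weight = 5.
  m = 010 → c = 000110, weight = 2.
  m = 110 → c = 110001, weight = 3.
  m = 001 → c = 100001, weight = 2.
  m = 101 → c = 010110, weight = 3.
  m = 011 → c = 100111, weight = 4.
  m = 111 → c = 010000, weight = 1.
Tally weights:
  weight 0: 1 codewords.
  weight 1: 1 codewords.
  weight 2: 2 codewords.
  weight 3: 2 codewords.
  weight 4: 1 codewords.
  weight 5: 1 codewords.
Minimum distance d = smallest w > 0 with A_w > 0 = 1.
Sanity: Σ A_w = 8 = 2^3 = 8 ✓.


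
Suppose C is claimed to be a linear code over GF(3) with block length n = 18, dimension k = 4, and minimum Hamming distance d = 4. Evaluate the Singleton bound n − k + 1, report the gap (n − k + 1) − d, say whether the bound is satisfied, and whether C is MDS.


Singleton RHS = n − k + 1 = 15, slack = 11, bound satisfied, not MDS.

Singleton bound: d ≤ n − k + 1.
Here n = 18, k = 4, so n − k + 1 = 15.
Given d = 4, check d ≤ 15: YES.
Slack = (n − k + 1) − d = 11.
The code is NOT MDS (slack = 11 > 0).
Description: the claimed parameters are [18, 4, 4]_3; such a code would be non-MDS.


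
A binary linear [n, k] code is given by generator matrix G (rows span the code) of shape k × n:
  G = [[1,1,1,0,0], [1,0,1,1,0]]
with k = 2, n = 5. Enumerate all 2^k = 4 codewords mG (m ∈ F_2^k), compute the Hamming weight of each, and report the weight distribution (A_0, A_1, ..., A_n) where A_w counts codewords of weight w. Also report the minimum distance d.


Weight distribution: A_0 = 1, A_2 = 1, A_3 = 2. Minimum distance d = 2.

Enumerate all 2^2 = 4 messages m ∈ F_2^2.
For each, compute codeword c = mG in F_2^5, then tally its weight.
  m = 00 → c = 00000, weight = 0.
  m = 10 → c = 11100, weight = 3.
  m = 01 → c = 10110, weight = 3.
  m = 11 → c = 01010, weight = 2.
Tally weights:
  weight 0: 1 codewords.
  weight 2: 1 codewords.
  weight 3: 2 codewords.
Minimum distance d = smallest w > 0 with A_w > 0 = 2.
Sanity: Σ A_w = 4 = 2^2 = 4 ✓.


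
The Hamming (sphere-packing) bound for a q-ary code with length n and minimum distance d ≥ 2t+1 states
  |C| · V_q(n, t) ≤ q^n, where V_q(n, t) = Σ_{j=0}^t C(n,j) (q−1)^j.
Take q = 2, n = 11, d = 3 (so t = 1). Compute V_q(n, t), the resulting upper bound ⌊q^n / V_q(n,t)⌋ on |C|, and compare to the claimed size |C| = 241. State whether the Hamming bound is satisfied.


V_q(n, t) = 12, q^n = 2048, Hamming bound = 170, |C| = 241 > bound (violated).

Step 1: Compute V_q(n, t) = Σ_{j=0}^1 C(n, j) (q−1)^j.
  j = 0: C(11,0)·(1)^0 = 1·1 = 1.
  j = 1: C(11,1)·(1)^1 = 11·1 = 11.
  V_q(n, t) = 1 + 11 = 12.
Step 2: q^n = 2^11 = 2048.
Step 3: Hamming bound ⌊q^n / V_q(n,t)⌋ = ⌊2048/12⌋ = 170.
Step 4: Compare |C| = 241 to 170: violated.
The claimed |C| lies above the Hamming bound, so no 2-ary code of length 11 with d ≥ 3 can have 241 codewords.


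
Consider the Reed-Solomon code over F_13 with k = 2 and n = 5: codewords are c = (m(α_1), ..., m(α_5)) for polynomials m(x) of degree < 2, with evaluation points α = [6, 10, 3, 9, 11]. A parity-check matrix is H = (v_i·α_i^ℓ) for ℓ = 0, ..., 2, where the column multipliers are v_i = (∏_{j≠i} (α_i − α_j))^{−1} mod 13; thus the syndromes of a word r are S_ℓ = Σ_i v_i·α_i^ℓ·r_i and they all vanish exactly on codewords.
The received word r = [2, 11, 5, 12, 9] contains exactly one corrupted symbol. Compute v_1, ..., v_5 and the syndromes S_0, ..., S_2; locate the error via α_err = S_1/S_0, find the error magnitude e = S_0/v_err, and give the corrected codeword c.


S = (6, 1, 11), error at position 5, error magnitude e = 12, c = [2, 11, 5, 12, 10].

Step 1: column multipliers v_i = (∏_{j≠i}(α_i − α_j))^{−1} mod 13.
  i = 1 (α = 6): (6−10)(6−3)(6−9)(6−11) = (−4)·3·(−3)·(−5) = −180 ≡ 2, so v_1 = 2^{−1} = 7 (mod 13).
  i = 2 (α = 10): (10−6)(10−3)(10−9)(10−11) = 4·7·1·(−1) = −28 ≡ 11, so v_2 = 11^{−1} = 6 (mod 13).
  i = 3 (α = 3): (3−6)(3−10)(3−9)(3−11) = (−3)·(−7)·(−6)·(−8) = 1008 ≡ 7, so v_3 = 7^{−1} = 2 (mod 13).
  i = 4 (α = 9): (9−6)(9−10)(9−3)(9−11) = 3·(−1)·6·(−2) = 36 ≡ 10, so v_4 = 10^{−1} = 4 (mod 13).
  i = 5 (α = 11): (11−6)(11−10)(11−3)(11−9) = 5·1·8·2 = 80 ≡ 2, so v_5 = 2^{−1} = 7 (mod 13).
  v = [7, 6, 2, 4, 7].
Step 2: syndromes of r = [2, 11, 5, 12, 9] (all sums mod 13).
  S_0 = Σ v_i r_i = 7·2 + 6·11 + 2·5 + 4·12 + 7·9 = 201 ≡ 6.
  S_1 = Σ v_i α_i r_i = 7·6·2 + 6·10·11 + 2·3·5 + 4·9·12 + 7·11·9 = 1899 ≡ 1.
  α_i^2 mod 13 = [10, 9, 9, 3, 4].
  S_2 = Σ v_i α_i^2 r_i = 7·10·2 + 6·9·11 + 2·9·5 + 4·3·12 + 7·4·9 = 1220 ≡ 11.
  S = (6, 1, 11) ≠ 0, so r is not a codeword (an error is present).
Step 3: locate the error. For a single error e at position i, S_ℓ = v_i·e·α_i^ℓ, so α_err = S_1/S_0.
  S_0^{−1} = 6^{−1} = 11 (mod 13), so α_err = 1·11 = 11 ≡ 11 = α_5. Error position i = 5.
  Consistency check: S_2/S_1 = 11·1 = 11 ≡ 11 = α_err ✓ (single-error assumption holds).
Step 4: error magnitude e = S_0/v_5 = S_0·∏_{j≠5}(α_5 − α_j) = 6·2 = 12 ≡ 12 (mod 13).
Step 5: correct position 5: c_5 = r_5 − e = 9 − 12 ≡ 10 (mod 13). Hence c = [2, 11, 5, 12, 10].
  Check: interpolating c through the α_i gives m(x) = 8 + 12·x (degree < 2) with m(α_i) = c_i for every i, so c is indeed a codeword.


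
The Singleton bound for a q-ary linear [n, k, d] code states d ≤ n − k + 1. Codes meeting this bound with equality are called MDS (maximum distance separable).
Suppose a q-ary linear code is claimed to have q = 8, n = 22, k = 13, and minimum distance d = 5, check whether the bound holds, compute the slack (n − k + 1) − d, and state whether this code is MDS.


Singleton RHS = n − k + 1 = 10, slack = 5, bound satisfied, not MDS.

Singleton bound: d ≤ n − k + 1.
Here n = 22, k = 13, so n − k + 1 = 10.
Given d = 5, check d ≤ 10: YES.
Slack = (n − k + 1) − d = 5.
The code is NOT MDS (slack = 5 > 0).
Description: the claimed parameters are [22, 13, 5]_8; such a code would be non-MDS.


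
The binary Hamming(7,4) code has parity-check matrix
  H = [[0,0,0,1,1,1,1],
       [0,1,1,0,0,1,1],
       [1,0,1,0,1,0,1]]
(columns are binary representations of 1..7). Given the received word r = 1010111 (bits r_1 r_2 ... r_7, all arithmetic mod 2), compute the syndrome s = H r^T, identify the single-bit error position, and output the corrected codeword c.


s = (1, 1, 0)^T, error position = 6, corrected codeword c = 1010101

Compute s = H r^T mod 2 one row at a time:
  s_1 = 0 + 1 + 1 + 1 = 3 ≡ 1 (mod 2).
  s_2 = 0 + 1 + 1 + 1 = 3 ≡ 1 (mod 2).
  s_3 = 1 + 1 + 1 + 1 = 4 ≡ 0 (mod 2).
s = (1, 1, 0)^T — this equals column 6 of H (binary 110), so error is at position 6.
Correct: flip bit 6 of r = 1010111 to get c = 1010101.


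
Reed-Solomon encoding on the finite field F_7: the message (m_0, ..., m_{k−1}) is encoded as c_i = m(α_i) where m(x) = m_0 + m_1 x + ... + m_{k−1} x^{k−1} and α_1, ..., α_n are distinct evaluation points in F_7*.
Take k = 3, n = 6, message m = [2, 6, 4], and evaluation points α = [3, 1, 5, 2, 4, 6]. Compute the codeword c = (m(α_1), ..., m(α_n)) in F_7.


c = [0, 5, 6, 2, 6, 0]

Message polynomial: m(x) = 2 + 6·x + 4·x^2 (mod 7).
For each evaluation point α_i, compute m(α_i) mod 7:
  α_1 = 3: Horner steps 4 → 4 → 0, so m(3) = 0.
  α_2 = 1: Horner steps 4 → 3 → 5, so m(1) = 5.
  α_3 = 5: Horner steps 4 → 5 → 6, so m(5) = 6.
  α_4 = 2: Horner steps 4 → 0 → 2, so m(2) = 2.
  α_5 = 4: Horner steps 4 → 1 → 6, so m(4) = 6.
  α_6 = 6: Horner steps 4 → 2 → 0, so m(6) = 0.
Codeword c = [0, 5, 6, 2, 6, 0] ∈ F_7^6.


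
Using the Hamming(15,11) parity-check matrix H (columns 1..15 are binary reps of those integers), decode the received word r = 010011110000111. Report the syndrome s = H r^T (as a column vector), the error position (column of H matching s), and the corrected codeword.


s = (0, 0, 1, 0)^T, error position = 2, corrected codeword c = 000011110000111

Compute s = H r^T mod 2 one row at a time:
  s_1 = 1 + 0 + 0 + 0 + 0 + 1 + 1 + 1 = 4 ≡ 0 (mod 2).
  s_2 = 0 + 1 + 1 + 1 + 0 + 1 + 1 + 1 = 6 ≡ 0 (mod 2).
  s_3 = 1 + 0 + 1 + 1 + 0 + 0 + 1 + 1 = 5 ≡ 1 (mod 2).
  s_4 = 0 + 0 + 1 + 1 + 0 + 0 + 1 + 1 = 4 ≡ 0 (mod 2).
s = (0, 0, 1, 0)^T — this equals column 2 of H (binary 0010), so error is at position 2.
Correct: flip bit 2 of r = 010011110000111 to get c = 000011110000111.


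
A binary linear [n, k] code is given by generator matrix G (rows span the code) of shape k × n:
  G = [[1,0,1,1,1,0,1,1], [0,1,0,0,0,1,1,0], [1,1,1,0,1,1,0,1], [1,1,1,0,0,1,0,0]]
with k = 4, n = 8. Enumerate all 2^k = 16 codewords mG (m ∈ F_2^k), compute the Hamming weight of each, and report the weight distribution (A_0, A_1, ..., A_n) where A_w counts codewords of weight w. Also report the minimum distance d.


Weight distribution: A_0 = 1, A_1 = 1, A_2 = 1, A_3 = 3, A_4 = 3, A_5 = 3, A_6 = 3, A_7 = 1. Minimum distance d = 1.

Enumerate all 2^4 = 16 messages m ∈ F_2^4.
For each, compute codeword c = mG in F_2^8, then tally its weight.
  m = 0000 → c = 00000000, weight = 0.
  m = 1000 → c = 10111011, weight = 6.
  m = 0100 → c = 01000110, weight = 3.
  m = 1100 → c = 11111101, weight = 7.
  m = 0010 → c = 11101101, weight = 6.
  m = 1010 → c = 01010110, weight = 4.
  m = 0110 → c = 10101011, weight = 5.
  m = 1110 → c = 00010000, weight = 1.
  m = 0001 → c = 11100100, weight = 4.
  m = 1001 → c = 01011111, weight = 6.
  m = 0101 → c = 10100010, weight = 3.
  m = 1101 → c = 00011001, weight = 3.
  m = 0011 → c = 00001001, weight = 2.
  m = 1011 → c = 10110010, weight = 4.
  m = 0111 → c = 01001111, weight = 5.
  m = 1111 → c = 11110100, weight = 5.
Tally weights:
  weight 0: 1 codewords.
  weight 1: 1 codewords.
  weight 2: 1 codewords.
  weight 3: 3 codewords.
  weight 4: 3 codewords.
  weight 5: 3 codewords.
  weight 6: 3 codewords.
  weight 7: 1 codewords.
Minimum distance d = smallest w > 0 with A_w > 0 = 1.
Sanity: Σ A_w = 16 = 2^4 = 16 ✓.


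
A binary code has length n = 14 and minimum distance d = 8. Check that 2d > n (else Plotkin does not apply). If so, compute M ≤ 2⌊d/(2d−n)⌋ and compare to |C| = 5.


Plotkin bound M ≤ 8; given |C| = 5 ≤ bound (satisfied).

Check applicability: 2d = 16, n = 14.
2d − n = 2 > 0, so Plotkin applies.
Compute d/(2d−n) = 8/2 ≈ 4.0000.
⌊d/(2d−n)⌋ = 4.
Plotkin bound: M ≤ 2·4 = 8.
Given |C| = 5, check: satisfied.
This |C| is below the Plotkin bound.


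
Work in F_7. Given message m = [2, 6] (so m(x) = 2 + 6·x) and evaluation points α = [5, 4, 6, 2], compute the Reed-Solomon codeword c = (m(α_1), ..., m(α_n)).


c = [4, 5, 3, 0]

Message polynomial: m(x) = 2 + 6·x (mod 7).
For each evaluation point α_i, compute m(α_i) mod 7:
  α_1 = 5: Horner steps 6 → 4, so m(5) = 4.
  α_2 = 4: Horner steps 6 → 5, so m(4) = 5.
  α_3 = 6: Horner steps 6 → 3, so m(6) = 3.
  α_4 = 2: Horner steps 6 → 0, so m(2) = 0.
Codeword c = [4, 5, 3, 0] ∈ F_7^4.


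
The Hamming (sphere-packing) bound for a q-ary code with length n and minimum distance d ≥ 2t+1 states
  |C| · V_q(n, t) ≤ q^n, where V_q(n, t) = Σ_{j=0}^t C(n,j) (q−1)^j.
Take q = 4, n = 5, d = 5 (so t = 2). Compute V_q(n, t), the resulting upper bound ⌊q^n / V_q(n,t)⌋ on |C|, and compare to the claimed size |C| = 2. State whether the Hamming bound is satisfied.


V_q(n, t) = 106, q^n = 1024, Hamming bound = 9, |C| = 2 ≤ bound (satisfied).

Step 1: Compute V_q(n, t) = Σ_{j=0}^2 C(n, j) (q−1)^j.
  j = 0: C(5,0)·(3)^0 = 1·1 = 1.
  j = 1: C(5,1)·(3)^1 = 5·3 = 15.
  j = 2: C(5,2)·(3)^2 = 10·9 = 90.
  V_q(n, t) = 1 + 15 + 90 = 106.
Step 2: q^n = 4^5 = 1024.
Step 3: Hamming bound ⌊q^n / V_q(n,t)⌋ = ⌊1024/106⌋ = 9.
Step 4: Compare |C| = 2 to 9: satisfied.
The claimed |C| lies below the Hamming bound.


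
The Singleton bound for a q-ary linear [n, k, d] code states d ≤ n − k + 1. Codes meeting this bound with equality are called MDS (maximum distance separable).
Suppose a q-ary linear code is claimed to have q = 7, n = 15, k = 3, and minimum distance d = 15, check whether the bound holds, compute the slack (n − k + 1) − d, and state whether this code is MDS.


Singleton RHS = n − k + 1 = 13, slack = -2, bound violated (no such code; not MDS).

Singleton bound: d ≤ n − k + 1.
Here n = 15, k = 3, so n − k + 1 = 13.
Given d = 15, check d ≤ 13: NO.
Slack = (n − k + 1) − d = -2.
The slack is negative: d = 15 exceeds n − k + 1 = 13 by 2, so the Singleton bound is violated and no linear [15, 3, 15]_7 code can exist. In particular it is not MDS (MDS requires d = n − k + 1 exactly).
Description: the claimed parameters are [15, 3, 15]_7; such a code would be impossible (violates the Singleton bound).


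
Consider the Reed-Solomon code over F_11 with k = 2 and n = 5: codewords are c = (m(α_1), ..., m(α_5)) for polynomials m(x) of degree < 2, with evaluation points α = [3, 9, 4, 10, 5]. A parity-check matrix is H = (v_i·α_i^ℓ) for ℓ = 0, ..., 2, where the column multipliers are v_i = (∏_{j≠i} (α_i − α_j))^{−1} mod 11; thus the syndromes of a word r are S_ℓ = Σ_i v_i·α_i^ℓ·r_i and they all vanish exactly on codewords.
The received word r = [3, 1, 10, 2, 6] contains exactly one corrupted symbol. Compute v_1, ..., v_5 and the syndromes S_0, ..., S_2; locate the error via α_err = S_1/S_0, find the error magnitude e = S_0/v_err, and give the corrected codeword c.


S = (5, 6, 5), error at position 4, error magnitude e = 5, c = [3, 1, 10, 8, 6].

Step 1: column multipliers v_i = (∏_{j≠i}(α_i − α_j))^{−1} mod 11.
  i = 1 (α = 3): (3−9)(3−4)(3−10)(3−5) = (−6)·(−1)·(−7)·(−2) = 84 ≡ 7, so v_1 = 7^{−1} = 8 (mod 11).
  i = 2 (α = 9): (9−3)(9−4)(9−10)(9−5) = 6·5·(−1)·4 = −120 ≡ 1, so v_2 = 1^{−1} = 1 (mod 11).
  i = 3 (α = 4): (4−3)(4−9)(4−10)(4−5) = 1·(−5)·(−6)·(−1) = −30 ≡ 3, so v_3 = 3^{−1} = 4 (mod 11).
  i = 4 (α = 10): (10−3)(10−9)(10−4)(10−5) = 7·1·6·5 = 210 ≡ 1, so v_4 = 1^{−1} = 1 (mod 11).
  i = 5 (α = 5): (5−3)(5−9)(5−4)(5−10) = 2·(−4)·1·(−5) = 40 ≡ 7, so v_5 = 7^{−1} = 8 (mod 11).
  v = [8, 1, 4, 1, 8].
Step 2: syndromes of r = [3, 1, 10, 2, 6] (all sums mod 11).
  S_0 = Σ v_i r_i = 8·3 + 1·1 + 4·10 + 1·2 + 8·6 = 115 ≡ 5.
  S_1 = Σ v_i α_i r_i = 8·3·3 + 1·9·1 + 4·4·10 + 1·10·2 + 8·5·6 = 501 ≡ 6.
  α_i^2 mod 11 = [9, 4, 5, 1, 3].
  S_2 = Σ v_i α_i^2 r_i = 8·9·3 + 1·4·1 + 4·5·10 + 1·1·2 + 8·3·6 = 566 ≡ 5.
  S = (5, 6, 5) ≠ 0, so r is not a codeword (an error is present).
Step 3: locate the error. For a single error e at position i, S_ℓ = v_i·e·α_i^ℓ, so α_err = S_1/S_0.
  S_0^{−1} = 5^{−1} = 9 (mod 11), so α_err = 6·9 = 54 ≡ 10 = α_4. Error position i = 4.
  Consistency check: S_2/S_1 = 5·2 = 10 ≡ 10 = α_err ✓ (single-error assumption holds).
Step 4: error magnitude e = S_0/v_4 = S_0·∏_{j≠4}(α_4 − α_j) = 5·1 = 5 ≡ 5 (mod 11).
Step 5: correct position 4: c_4 = r_4 − e = 2 − 5 ≡ 8 (mod 11). Hence c = [3, 1, 10, 8, 6].
  Check: interpolating c through the α_i gives m(x) = 4 + 7·x (degree < 2) with m(α_i) = c_i for every i, so c is indeed a codeword.


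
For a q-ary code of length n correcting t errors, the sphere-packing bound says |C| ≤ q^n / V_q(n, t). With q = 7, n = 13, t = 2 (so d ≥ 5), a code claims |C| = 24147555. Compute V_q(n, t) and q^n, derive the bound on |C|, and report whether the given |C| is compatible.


V_q(n, t) = 2887, q^n = 96889010407, Hamming bound = 33560446, |C| = 24147555 ≤ bound (satisfied).

Step 1: Compute V_q(n, t) = Σ_{j=0}^2 C(n, j) (q−1)^j.
  j = 0: C(13,0)·(6)^0 = 1·1 = 1.
  j = 1: C(13,1)·(6)^1 = 13·6 = 78.
  j = 2: C(13,2)·(6)^2 = 78·36 = 2808.
  V_q(n, t) = 1 + 78 + 2808 = 2887.
Step 2: q^n = 7^13 = 96889010407.
Step 3: Hamming bound ⌊q^n / V_q(n,t)⌋ = ⌊96889010407/2887⌋ = 33560446.
Step 4: Compare |C| = 24147555 to 33560446: satisfied.
The claimed |C| lies below the Hamming bound.


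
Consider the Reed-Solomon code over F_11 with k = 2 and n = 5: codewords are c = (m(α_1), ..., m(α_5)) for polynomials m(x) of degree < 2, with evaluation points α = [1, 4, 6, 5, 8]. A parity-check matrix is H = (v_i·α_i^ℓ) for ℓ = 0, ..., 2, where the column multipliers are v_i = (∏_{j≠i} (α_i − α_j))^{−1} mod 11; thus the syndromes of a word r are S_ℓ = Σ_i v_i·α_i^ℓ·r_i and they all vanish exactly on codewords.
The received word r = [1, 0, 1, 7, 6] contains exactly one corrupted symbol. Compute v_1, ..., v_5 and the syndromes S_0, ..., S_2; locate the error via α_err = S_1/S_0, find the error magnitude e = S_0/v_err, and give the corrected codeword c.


S = (10, 5, 8), error at position 3, error magnitude e = 9, c = [1, 0, 3, 7, 6].

Step 1: column multipliers v_i = (∏_{j≠i}(α_i − α_j))^{−1} mod 11.
  i = 1 (α = 1): (1−4)(1−6)(1−5)(1−8) = (−3)·(−5)·(−4)·(−7) = 420 ≡ 2, so v_1 = 2^{−1} = 6 (mod 11).
  i = 2 (α = 4): (4−1)(4−6)(4−5)(4−8) = 3·(−2)·(−1)·(−4) = −24 ≡ 9, so v_2 = 9^{−1} = 5 (mod 11).
  i = 3 (α = 6): (6−1)(6−4)(6−5)(6−8) = 5·2·1·(−2) = −20 ≡ 2, so v_3 = 2^{−1} = 6 (mod 11).
  i = 4 (α = 5): (5−1)(5−4)(5−6)(5−8) = 4·1·(−1)·(−3) = 12 ≡ 1, so v_4 = 1^{−1} = 1 (mod 11).
  i = 5 (α = 8): (8−1)(8−4)(8−6)(8−5) = 7·4·2·3 = 168 ≡ 3, so v_5 = 3^{−1} = 4 (mod 11).
  v = [6, 5, 6, 1, 4].
Step 2: syndromes of r = [1, 0, 1, 7, 6] (all sums mod 11).
  S_0 = Σ v_i r_i = 6·1 + 5·0 + 6·1 + 1·7 + 4·6 = 43 ≡ 10.
  S_1 = Σ v_i α_i r_i = 6·1·1 + 5·4·0 + 6·6·1 + 1·5·7 + 4·8·6 = 269 ≡ 5.
  α_i^2 mod 11 = [1, 5, 3, 3, 9].
  S_2 = Σ v_i α_i^2 r_i = 6·1·1 + 5·5·0 + 6·3·1 + 1·3·7 + 4·9·6 = 261 ≡ 8.
  S = (10, 5, 8) ≠ 0, so r is not a codeword (an error is present).
Step 3: locate the error. For a single error e at position i, S_ℓ = v_i·e·α_i^ℓ, so α_err = S_1/S_0.
  S_0^{−1} = 10^{−1} = 10 (mod 11), so α_err = 5·10 = 50 ≡ 6 = α_3. Error position i = 3.
  Consistency check: S_2/S_1 = 8·9 = 72 ≡ 6 = α_err ✓ (single-error assumption holds).
Step 4: error magnitude e = S_0/v_3 = S_0·∏_{j≠3}(α_3 − α_j) = 10·2 = 20 ≡ 9 (mod 11).
Step 5: correct position 3: c_3 = r_3 − e = 1 − 9 ≡ 3 (mod 11). Hence c = [1, 0, 3, 7, 6].
  Check: interpolating c through the α_i gives m(x) = 5 + 7·x (degree < 2) with m(α_i) = c_i for every i, so c is indeed a codeword.


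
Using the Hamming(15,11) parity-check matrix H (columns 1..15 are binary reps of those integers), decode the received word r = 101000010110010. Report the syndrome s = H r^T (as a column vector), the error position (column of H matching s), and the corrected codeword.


s = (0, 1, 0, 1)^T, error position = 5, corrected codeword c = 101010010110010

Compute s = H r^T mod 2 one row at a time:
  s_1 = 1 + 0 + 1 + 1 + 0 + 0 + 1 + 0 = 4 ≡ 0 (mod 2).
  s_2 = 0 + 0 + 0 + 0 + 0 + 0 + 1 + 0 = 1 ≡ 1 (mod 2).
  s_3 = 0 + 1 + 0 + 0 + 1 + 1 + 1 + 0 = 4 ≡ 0 (mod 2).
  s_4 = 1 + 1 + 0 + 0 + 0 + 1 + 0 + 0 = 3 ≡ 1 (mod 2).
s = (0, 1, 0, 1)^T — this equals column 5 of H (binary 0101), so error is at position 5.
Correct: flip bit 5 of r = 101000010110010 to get c = 101010010110010.


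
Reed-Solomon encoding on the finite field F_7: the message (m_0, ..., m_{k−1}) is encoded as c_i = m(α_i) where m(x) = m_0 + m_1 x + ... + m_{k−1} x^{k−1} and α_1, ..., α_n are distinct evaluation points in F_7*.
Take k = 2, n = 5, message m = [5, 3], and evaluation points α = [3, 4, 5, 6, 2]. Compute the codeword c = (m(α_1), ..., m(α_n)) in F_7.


c = [0, 3, 6, 2, 4]

Message polynomial: m(x) = 5 + 3·x (mod 7).
For each evaluation point α_i, compute m(α_i) mod 7:
  α_1 = 3: Horner steps 3 → 0, so m(3) = 0.
  α_2 = 4: Horner steps 3 → 3, so m(4) = 3.
  α_3 = 5: Horner steps 3 → 6, so m(5) = 6.
  α_4 = 6: Horner steps 3 → 2, so m(6) = 2.
  α_5 = 2: Horner steps 3 → 4, so m(2) = 4.
Codeword c = [0, 3, 6, 2, 4] ∈ F_7^5.


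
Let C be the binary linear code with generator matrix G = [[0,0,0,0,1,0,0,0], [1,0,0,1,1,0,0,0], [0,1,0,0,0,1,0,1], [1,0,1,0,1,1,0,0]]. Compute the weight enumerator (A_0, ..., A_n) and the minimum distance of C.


Weight distribution: A_0 = 1, A_1 = 1, A_2 = 1, A_3 = 4, A_4 = 5, A_5 = 3, A_6 = 1. Minimum distance d = 1.

Enumerate all 2^4 = 16 messages m ∈ F_2^4.
For each, compute codeword c = mG in F_2^8, then tally its weight.
  m = 0000 → c = 00000000, weight = 0.
  m = 1000 → c = 00001000, weight = 1.
  m = 0100 → c = 10011000, weight = 3.
  m = 1100 → c = 10010000, weight = 2.
  m = 0010 → c = 01000101, weight = 3.
  m = 1010 → c = 01001101, weight = 4.
  m = 0110 → c = 11011101, weight = 6.
  m = 1110 → c = 11010101, weight = 5.
  m = 0001 → c = 10101100, weight = 4.
  m = 1001 → c = 10100100, weight = 3.
  m = 0101 → c = 00110100, weight = 3.
  m = 1101 → c = 00111100, weight = 4.
  m = 0011 → c = 11101001, weight = 5.
  m = 1011 → c = 11100001, weight = 4.
  m = 0111 → c = 01110001, weight = 4.
  m = 1111 → c = 01111001, weight = 5.
Tally weights:
  weight 0: 1 codewords.
  weight 1: 1 codewords.
  weight 2: 1 codewords.
  weight 3: 4 codewords.
  weight 4: 5 codewords.
  weight 5: 3 codewords.
  weight 6: 1 codewords.
Minimum distance d = smallest w > 0 with A_w > 0 = 1.
Sanity: Σ A_w = 16 = 2^4 = 16 ✓.


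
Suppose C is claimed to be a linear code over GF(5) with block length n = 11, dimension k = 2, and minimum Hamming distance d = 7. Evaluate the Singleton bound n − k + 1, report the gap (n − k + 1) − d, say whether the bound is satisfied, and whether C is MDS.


Singleton RHS = n − k + 1 = 10, slack = 3, bound satisfied, not MDS.

Singleton bound: d ≤ n − k + 1.
Here n = 11, k = 2, so n − k + 1 = 10.
Given d = 7, check d ≤ 10: YES.
Slack = (n − k + 1) − d = 3.
The code is NOT MDS (slack = 3 > 0).
Description: the claimed parameters are [11, 2, 7]_5; such a code would be non-MDS.


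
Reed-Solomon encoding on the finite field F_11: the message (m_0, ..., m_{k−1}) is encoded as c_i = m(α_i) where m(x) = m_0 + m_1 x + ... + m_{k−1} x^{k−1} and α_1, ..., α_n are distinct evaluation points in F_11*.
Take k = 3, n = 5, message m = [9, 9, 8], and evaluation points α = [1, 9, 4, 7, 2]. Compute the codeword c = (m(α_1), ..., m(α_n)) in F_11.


c = [4, 1, 8, 2, 4]

Message polynomial: m(x) = 9 + 9·x + 8·x^2 (mod 11).
For each evaluation point α_i, compute m(α_i) mod 11:
  α_1 = 1: Horner steps 8 → 6 → 4, so m(1) = 4.
  α_2 = 9: Horner steps 8 → 4 → 1, so m(9) = 1.
  α_3 = 4: Horner steps 8 → 8 → 8, so m(4) = 8.
  α_4 = 7: Horner steps 8 → 10 → 2, so m(7) = 2.
  α_5 = 2: Horner steps 8 → 3 → 4, so m(2) = 4.
Codeword c = [4, 1, 8, 2, 4] ∈ F_11^5.


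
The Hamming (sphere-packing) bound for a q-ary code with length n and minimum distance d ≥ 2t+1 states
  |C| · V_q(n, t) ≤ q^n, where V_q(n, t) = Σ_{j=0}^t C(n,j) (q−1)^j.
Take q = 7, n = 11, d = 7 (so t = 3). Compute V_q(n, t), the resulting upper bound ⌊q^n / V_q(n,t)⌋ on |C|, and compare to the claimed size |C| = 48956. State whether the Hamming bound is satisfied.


V_q(n, t) = 37687, q^n = 1977326743, Hamming bound = 52467, |C| = 48956 ≤ bound (satisfied).

Step 1: Compute V_q(n, t) = Σ_{j=0}^3 C(n, j) (q−1)^j.
  j = 0: C(11,0)·(6)^0 = 1·1 = 1.
  j = 1: C(11,1)·(6)^1 = 11·6 = 66.
  j = 2: C(11,2)·(6)^2 = 55·36 = 1980.
  j = 3: C(11,3)·(6)^3 = 165·216 = 35640.
  V_q(n, t) = 1 + 66 + 1980 + 35640 = 37687.
Step 2: q^n = 7^11 = 1977326743.
Step 3: Hamming bound ⌊q^n / V_q(n,t)⌋ = ⌊1977326743/37687⌋ = 52467.
Step 4: Compare |C| = 48956 to 52467: satisfied.
The claimed |C| lies below the Hamming bound.


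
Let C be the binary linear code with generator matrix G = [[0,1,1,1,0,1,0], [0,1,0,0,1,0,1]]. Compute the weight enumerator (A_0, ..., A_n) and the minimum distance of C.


Weight distribution: A_0 = 1, A_3 = 1, A_4 = 1, A_5 = 1. Minimum distance d = 3.

Enumerate all 2^2 = 4 messages m ∈ F_2^2.
For each, compute codeword c = mG in F_2^7, then tally its weight.
  m = 00 → c = 0000000, weight = 0.
  m = 10 → c = 0111010, weight = 4.
  m = 01 → c = 0100101, weight = 3.
  m = 11 → c = 0011111, weight = 5.
Tally weights:
  weight 0: 1 codewords.
  weight 3: 1 codewords.
  weight 4: 1 codewords.
  weight 5: 1 codewords.
Minimum distance d = smallest w > 0 with A_w > 0 = 3.
Sanity: Σ A_w = 4 = 2^2 = 4 ✓.


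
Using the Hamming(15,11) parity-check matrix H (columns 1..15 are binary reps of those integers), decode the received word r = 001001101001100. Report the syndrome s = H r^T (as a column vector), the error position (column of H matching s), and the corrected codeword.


s = (1, 0, 1, 0)^T, error position = 10, corrected codeword c = 001001101101100

Compute s = H r^T mod 2 one row at a time:
  s_1 = 0 + 1 + 0 + 0 + 1 + 1 + 0 + 0 = 3 ≡ 1 (mod 2).
  s_2 = 0 + 0 + 1 + 1 + 1 + 1 + 0 + 0 = 4 ≡ 0 (mod 2).
  s_3 = 0 + 1 + 1 + 1 + 0 + 0 + 0 + 0 = 3 ≡ 1 (mod 2).
  s_4 = 0 + 1 + 0 + 1 + 1 + 0 + 1 + 0 = 4 ≡ 0 (mod 2).
s = (1, 0, 1, 0)^T — this equals column 10 of H (binary 1010), so error is at position 10.
Correct: flip bit 10 of r = 001001101001100 to get c = 001001101101100.


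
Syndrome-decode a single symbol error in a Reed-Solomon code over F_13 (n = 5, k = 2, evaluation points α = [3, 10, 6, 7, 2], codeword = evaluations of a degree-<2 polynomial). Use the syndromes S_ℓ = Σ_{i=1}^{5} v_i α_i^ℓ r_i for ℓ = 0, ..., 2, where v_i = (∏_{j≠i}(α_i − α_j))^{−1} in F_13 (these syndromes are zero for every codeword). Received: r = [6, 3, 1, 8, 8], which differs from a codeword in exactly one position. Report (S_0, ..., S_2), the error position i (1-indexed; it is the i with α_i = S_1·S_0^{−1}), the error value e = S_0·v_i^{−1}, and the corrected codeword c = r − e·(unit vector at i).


S = (12, 11, 9), error at position 5, error magnitude e = 9, c = [6, 3, 1, 8, 12].

Step 1: column multipliers v_i = (∏_{j≠i}(α_i − α_j))^{−1} mod 13.
  i = 1 (α = 3): (3−10)(3−6)(3−7)(3−2) = (−7)·(−3)·(−4)·1 = −84 ≡ 7, so v_1 = 7^{−1} = 2 (mod 13).
  i = 2 (α = 10): (10−3)(10−6)(10−7)(10−2) = 7·4·3·8 = 672 ≡ 9, so v_2 = 9^{−1} = 3 (mod 13).
  i = 3 (α = 6): (6−3)(6−10)(6−7)(6−2) = 3·(−4)·(−1)·4 = 48 ≡ 9, so v_3 = 9^{−1} = 3 (mod 13).
  i = 4 (α = 7): (7−3)(7−10)(7−6)(7−2) = 4·(−3)·1·5 = −60 ≡ 5, so v_4 = 5^{−1} = 8 (mod 13).
  i = 5 (α = 2): (2−3)(2−10)(2−6)(2−7) = (−1)·(−8)·(−4)·(−5) = 160 ≡ 4, so v_5 = 4^{−1} = 10 (mod 13).
  v = [2, 3, 3, 8, 10].
Step 2: syndromes of r = [6, 3, 1, 8, 8] (all sums mod 13).
  S_0 = Σ v_i r_i = 2·6 + 3·3 + 3·1 + 8·8 + 10·8 = 168 ≡ 12.
  S_1 = Σ v_i α_i r_i = 2·3·6 + 3·10·3 + 3·6·1 + 8·7·8 + 10·2·8 = 752 ≡ 11.
  α_i^2 mod 13 = [9, 9, 10, 10, 4].
  S_2 = Σ v_i α_i^2 r_i = 2·9·6 + 3·9·3 + 3·10·1 + 8·10·8 + 10·4·8 = 1179 ≡ 9.
  S = (12, 11, 9) ≠ 0, so r is not a codeword (an error is present).
Step 3: locate the error. For a single error e at position i, S_ℓ = v_i·e·α_i^ℓ, so α_err = S_1/S_0.
  S_0^{−1} = 12^{−1} = 12 (mod 13), so α_err = 11·12 = 132 ≡ 2 = α_5. Error position i = 5.
  Consistency check: S_2/S_1 = 9·6 = 54 ≡ 2 = α_err ✓ (single-error assumption holds).
Step 4: error magnitude e = S_0/v_5 = S_0·∏_{j≠5}(α_5 − α_j) = 12·4 = 48 ≡ 9 (mod 13).
Step 5: correct position 5: c_5 = r_5 − e = 8 − 9 ≡ 12 (mod 13). Hence c = [6, 3, 1, 8, 12].
  Check: interpolating c through the α_i gives m(x) = 11 + 7·x (degree < 2) with m(α_i) = c_i for every i, so c is indeed a codeword.


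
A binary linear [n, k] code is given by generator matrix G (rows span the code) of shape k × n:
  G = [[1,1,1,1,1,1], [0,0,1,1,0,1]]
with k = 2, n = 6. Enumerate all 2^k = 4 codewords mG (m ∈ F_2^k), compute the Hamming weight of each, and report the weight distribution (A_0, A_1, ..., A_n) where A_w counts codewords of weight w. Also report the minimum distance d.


Weight distribution: A_0 = 1, A_3 = 2, A_6 = 1. Minimum distance d = 3.

Enumerate all 2^2 = 4 messages m ∈ F_2^2.
For each, compute codeword c = mG in F_2^6, then tally its weight.
  m = 00 → c = 000000, weight = 0.
  m = 10 → c = 111111, weight = 6.
  m = 01 → c = 001101, weight = 3.
  m = 11 → c = 110010, weight = 3.
Tally weights:
  weight 0: 1 codewords.
  weight 3: 2 codewords.
  weight 6: 1 codewords.
Minimum distance d = smallest w > 0 with A_w > 0 = 3.
Sanity: Σ A_w = 4 = 2^2 = 4 ✓.


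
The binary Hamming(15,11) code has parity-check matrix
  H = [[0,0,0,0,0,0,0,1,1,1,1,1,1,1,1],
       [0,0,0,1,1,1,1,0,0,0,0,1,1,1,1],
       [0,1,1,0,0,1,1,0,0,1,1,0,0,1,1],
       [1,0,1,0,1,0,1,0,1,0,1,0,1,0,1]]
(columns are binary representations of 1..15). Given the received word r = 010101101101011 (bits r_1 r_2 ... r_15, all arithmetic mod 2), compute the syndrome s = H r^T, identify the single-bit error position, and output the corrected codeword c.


s = (1, 0, 0, 1)^T, error position = 9, corrected codeword c = 010101100101011

Compute s = H r^T mod 2 one row at a time:
  s_1 = 0 + 1 + 1 + 0 + 1 + 0 + 1 + 1 = 5 ≡ 1 (mod 2).
  s_2 = 1 + 0 + 1 + 1 + 1 + 0 + 1 + 1 = 6 ≡ 0 (mod 2).
  s_3 = 1 + 0 + 1 + 1 + 1 + 0 + 1 + 1 = 6 ≡ 0 (mod 2).
  s_4 = 0 + 0 + 0 + 1 + 1 + 0 + 0 + 1 = 3 ≡ 1 (mod 2).
s = (1, 0, 0, 1)^T — this equals column 9 of H (binary 1001), so error is at position 9.
Correct: flip bit 9 of r = 010101101101011 to get c = 010101100101011.


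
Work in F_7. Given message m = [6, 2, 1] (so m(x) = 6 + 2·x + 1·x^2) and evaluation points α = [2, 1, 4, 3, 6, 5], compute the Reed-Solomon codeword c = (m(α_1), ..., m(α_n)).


c = [0, 2, 2, 0, 5, 6]

Message polynomial: m(x) = 6 + 2·x + 1·x^2 (mod 7).
For each evaluation point α_i, compute m(α_i) mod 7:
  α_1 = 2: Horner steps 1 → 4 → 0, so m(2) = 0.
  α_2 = 1: Horner steps 1 → 3 → 2, so m(1) = 2.
  α_3 = 4: Horner steps 1 → 6 → 2, so m(4) = 2.
  α_4 = 3: Horner steps 1 → 5 → 0, so m(3) = 0.
  α_5 = 6: Horner steps 1 → 1 → 5, so m(6) = 5.
  α_6 = 5: Horner steps 1 → 0 → 6, so m(5) = 6.
Codeword c = [0, 2, 2, 0, 5, 6] ∈ F_7^6.


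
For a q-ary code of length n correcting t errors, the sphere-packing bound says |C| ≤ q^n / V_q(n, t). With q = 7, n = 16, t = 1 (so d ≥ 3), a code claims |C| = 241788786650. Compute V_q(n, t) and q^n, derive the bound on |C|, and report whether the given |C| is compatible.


V_q(n, t) = 97, q^n = 33232930569601, Hamming bound = 342607531645, |C| = 241788786650 ≤ bound (satisfied).

Step 1: Compute V_q(n, t) = Σ_{j=0}^1 C(n, j) (q−1)^j.
  j = 0: C(16,0)·(6)^0 = 1·1 = 1.
  j = 1: C(16,1)·(6)^1 = 16·6 = 96.
  V_q(n, t) = 1 + 96 = 97.
Step 2: q^n = 7^16 = 33232930569601.
Step 3: Hamming bound ⌊q^n / V_q(n,t)⌋ = ⌊33232930569601/97⌋ = 342607531645.
Step 4: Compare |C| = 241788786650 to 342607531645: satisfied.
The claimed |C| lies below the Hamming bound.


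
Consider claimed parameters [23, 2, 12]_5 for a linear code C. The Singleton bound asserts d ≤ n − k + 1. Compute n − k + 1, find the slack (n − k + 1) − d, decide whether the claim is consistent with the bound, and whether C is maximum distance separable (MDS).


Singleton RHS = n − k + 1 = 22, slack = 10, bound satisfied, not MDS.

Singleton bound: d ≤ n − k + 1.
Here n = 23, k = 2, so n − k + 1 = 22.
Given d = 12, check d ≤ 22: YES.
Slack = (n − k + 1) − d = 10.
The code is NOT MDS (slack = 10 > 0).
Description: the claimed parameters are [23, 2, 12]_5; such a code would be non-MDS.


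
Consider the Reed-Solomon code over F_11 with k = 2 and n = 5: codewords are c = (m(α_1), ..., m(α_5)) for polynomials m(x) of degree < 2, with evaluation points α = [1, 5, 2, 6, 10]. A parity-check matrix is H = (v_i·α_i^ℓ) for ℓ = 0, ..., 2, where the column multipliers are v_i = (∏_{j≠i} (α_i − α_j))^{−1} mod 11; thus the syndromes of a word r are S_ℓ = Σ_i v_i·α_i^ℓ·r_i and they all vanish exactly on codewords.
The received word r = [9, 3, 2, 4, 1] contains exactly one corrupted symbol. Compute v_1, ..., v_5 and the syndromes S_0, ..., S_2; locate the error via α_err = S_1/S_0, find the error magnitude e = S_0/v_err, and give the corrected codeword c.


S = (1, 6, 3), error at position 4, error magnitude e = 8, c = [9, 3, 2, 7, 1].

Step 1: column multipliers v_i = (∏_{j≠i}(α_i − α_j))^{−1} mod 11.
  i = 1 (α = 1): (1−5)(1−2)(1−6)(1−10) = (−4)·(−1)·(−5)·(−9) = 180 ≡ 4, so v_1 = 4^{−1} = 3 (mod 11).
  i = 2 (α = 5): (5−1)(5−2)(5−6)(5−10) = 4·3·(−1)·(−5) = 60 ≡ 5, so v_2 = 5^{−1} = 9 (mod 11).
  i = 3 (α = 2): (2−1)(2−5)(2−6)(2−10) = 1·(−3)·(−4)·(−8) = −96 ≡ 3, so v_3 = 3^{−1} = 4 (mod 11).
  i = 4 (α = 6): (6−1)(6−5)(6−2)(6−10) = 5·1·4·(−4) = −80 ≡ 8, so v_4 = 8^{−1} = 7 (mod 11).
  i = 5 (α = 10): (10−1)(10−5)(10−2)(10−6) = 9·5·8·4 = 1440 ≡ 10, so v_5 = 10^{−1} = 10 (mod 11).
  v = [3, 9, 4, 7, 10].
Step 2: syndromes of r = [9, 3, 2, 4, 1] (all sums mod 11).
  S_0 = Σ v_i r_i = 3·9 + 9·3 + 4·2 + 7·4 + 10·1 = 100 ≡ 1.
  S_1 = Σ v_i α_i r_i = 3·1·9 + 9·5·3 + 4·2·2 + 7·6·4 + 10·10·1 = 446 ≡ 6.
  α_i^2 mod 11 = [1, 3, 4, 3, 1].
  S_2 = Σ v_i α_i^2 r_i = 3·1·9 + 9·3·3 + 4·4·2 + 7·3·4 + 10·1·1 = 234 ≡ 3.
  S = (1, 6, 3) ≠ 0, so r is not a codeword (an error is present).
Step 3: locate the error. For a single error e at position i, S_ℓ = v_i·e·α_i^ℓ, so α_err = S_1/S_0.
  S_0^{−1} = 1^{−1} = 1 (mod 11), so α_err = 6·1 = 6 ≡ 6 = α_4. Error position i = 4.
  Consistency check: S_2/S_1 = 3·2 = 6 ≡ 6 = α_err ✓ (single-error assumption holds).
Step 4: error magnitude e = S_0/v_4 = S_0·∏_{j≠4}(α_4 − α_j) = 1·8 = 8 ≡ 8 (mod 11).
Step 5: correct position 4: c_4 = r_4 − e = 4 − 8 ≡ 7 (mod 11). Hence c = [9, 3, 2, 7, 1].
  Check: interpolating c through the α_i gives m(x) = 5 + 4·x (degree < 2) with m(α_i) = c_i for every i, so c is indeed a codeword.
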